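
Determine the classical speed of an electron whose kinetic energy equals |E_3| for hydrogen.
7.2923e+05 m/s (or 0.243% of c)

The binding energy at n = 3 for hydrogen is:
E_3 = -13.6057/3² = -1.5117444 eV
|E_3| = 1.5117444 eV

Convert to Joules:
KE = 1.5117444 eV × (1.602177 × 10⁻¹⁹ J/eV) = 2.422082e-19 J

Using KE = ½mv²:
v = √(2·KE/m_e)
v = √(2 × 2.422082e-19 J / 9.10938 × 10⁻³¹ kg)
v = 7.2923e+05 m/s

This is approximately 0.243% the speed of light.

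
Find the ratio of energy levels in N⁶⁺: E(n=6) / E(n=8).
1.778

Using E_n = -13.6057 Z² / n² eV with Z = 7:

E_6 = -13.6057 × 7² / 6² = -666.6793 / 36 = -18.518869444 eV
E_8 = -13.6057 × 7² / 8² = -666.6793 / 64 = -10.416864063 eV

The ratio is:
E_6/E_8 = (-18.518869444) / (-10.416864063)
E_6/E_8 = (-666.6793/36) / (-666.6793/64)
E_6/E_8 = 64/36
E_6/E_8 = 1.778
(Note: the Z² factors cancel in the ratio.)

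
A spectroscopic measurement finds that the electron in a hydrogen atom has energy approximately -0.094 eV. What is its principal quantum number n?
n = 12

The exact energy levels follow E_n = -13.6057 eV / n².

The measured value (-0.094 eV) is reported to only 2 significant figures, so we must test candidate n values and see which one matches to that precision.

Candidate energies:
  n = 10:  E = -13.6057/10² = -0.13606 eV
  n = 11:  E = -13.6057/11² = -0.11244 eV
  n = 12:  E = -13.6057/12² = -0.09448 eV  ← matches
  n = 13:  E = -13.6057/13² = -0.08051 eV
  n = 14:  E = -13.6057/14² = -0.06942 eV

Checking against the measurement of -0.094 eV (2 sig figs), only n = 12 agrees:
E_12 = -0.09448 eV, which rounds to -0.094 eV ✓

Therefore n = 12.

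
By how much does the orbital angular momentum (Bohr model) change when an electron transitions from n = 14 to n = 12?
2.1091e-34 J·s (or 2ℏ)

In the Bohr model, L_n = nℏ where ℏ = 1.054572e-34 J·s.

L_14 = 14ℏ = 1.476401e-33 J·s
L_12 = 12ℏ = 1.265486e-33 J·s

ΔL = L_14 - L_12 = (14 - 12)ℏ = 2ℏ
ΔL = 2 × 1.054572e-34 J·s = 2.1091e-34 J·s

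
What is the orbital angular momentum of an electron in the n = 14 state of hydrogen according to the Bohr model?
1.476e-33 J·s (or 14ℏ)

In the Bohr model, angular momentum is quantized:
L = nℏ

where ℏ = h/(2π) = 1.05457e-34 J·s

For n = 14:
L = 14 × 1.05457e-34 J·s
L = 1.476e-33 J·s

This can also be written as L = 14ℏ.
The angular momentum is an integer multiple of the reduced Planck constant.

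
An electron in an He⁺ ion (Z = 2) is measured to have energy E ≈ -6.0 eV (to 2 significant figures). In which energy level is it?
n = 3

The exact energy levels follow E_n = -13.6057 Z² / n² eV with Z = 2.

The measured value (-6.0 eV) is reported to only 2 significant figures, so we must test candidate n values and see which one matches to that precision.

Candidate energies:
  n = 1:  E = -13.6057 × 2² / 1² = -54.42280 eV
  n = 2:  E = -13.6057 × 2² / 2² = -13.60570 eV
  n = 3:  E = -13.6057 × 2² / 3² = -6.04698 eV  ← matches
  n = 4:  E = -13.6057 × 2² / 4² = -3.40143 eV
  n = 5:  E = -13.6057 × 2² / 5² = -2.17691 eV

Checking against the measurement of -6.0 eV (2 sig figs), only n = 3 agrees:
E_3 = -6.04698 eV, which rounds to -6.0 eV ✓

Therefore n = 3.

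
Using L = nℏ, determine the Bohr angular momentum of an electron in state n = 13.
1.3709e-33 J·s (or 13ℏ)

In the Bohr model, angular momentum is quantized:
L = nℏ

where ℏ = h/(2π) = 1.054572e-34 J·s

For n = 13:
L = 13 × 1.054572e-34 J·s
L = 1.3709e-33 J·s

This can also be written as L = 13ℏ.
The angular momentum is an integer multiple of the reduced Planck constant.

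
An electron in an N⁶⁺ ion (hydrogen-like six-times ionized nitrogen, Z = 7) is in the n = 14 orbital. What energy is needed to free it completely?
3.40143 eV

The ionization energy is the energy needed to remove the electron completely (n → ∞).

For a hydrogen-like ion with Z = 7, E_n = -13.6057 Z² / n² eV.

At n = 14: E_14 = -13.6057 × 7² / 14² = -3.40142500 eV
At n = ∞: E_∞ = 0 eV

Ionization energy = E_∞ - E_14 = 0 - (-3.40142500) = 3.40142500 eV
Ionization energy ≈ 3.40143 eV

This is also called the binding energy of the electron in state n = 14.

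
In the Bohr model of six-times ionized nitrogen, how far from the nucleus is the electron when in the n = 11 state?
0.91472 nm (or 9.14721 Å)

The Bohr radius formula is:
r_n = n² a₀ / Z

where a₀ = 0.05291772 nm is the Bohr radius.

For N⁶⁺ (Z = 7) at n = 11:
r_11 = 11² × 0.05291772 nm / 7
r_11 = 121 × 0.05291772 nm / 7
r_11 = 6.403044 nm / 7
r_11 = 0.91472 nm

The electron orbits at approximately 0.91472 nm from the nucleus.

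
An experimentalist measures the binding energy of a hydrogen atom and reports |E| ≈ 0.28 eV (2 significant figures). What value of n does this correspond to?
n = 7

The exact energy levels follow E_n = -13.6057 eV / n².

The measured value (-0.28 eV) is reported to only 2 significant figures, so we must test candidate n values and see which one matches to that precision.

Candidate energies:
  n = 5:  E = -13.6057/5² = -0.54423 eV
  n = 6:  E = -13.6057/6² = -0.37794 eV
  n = 7:  E = -13.6057/7² = -0.27767 eV  ← matches
  n = 8:  E = -13.6057/8² = -0.21259 eV
  n = 9:  E = -13.6057/9² = -0.16797 eV

Checking against the measurement of -0.28 eV (2 sig figs), only n = 7 agrees:
E_7 = -0.27767 eV, which rounds to -0.28 eV ✓

Therefore n = 7.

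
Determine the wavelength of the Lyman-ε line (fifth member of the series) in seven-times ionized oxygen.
1.464533 nm

The lines of a series are numbered from the longest wavelength (smallest ΔE) outward; the fifth line is the transition from n = n_f + 5 to n_f.
The Lyman series has all transitions ending at n_f = 1.

For O⁷⁺ (Z = 8), the fifth line (ε-line) is the jump from n = 6 to n = 1:
E_6 = -13.6057 × 8² / 6² = -24.18791111 eV
E_1 = -13.6057 × 8² / 1² = -870.76480000 eV
ΔE = E_6 - E_1 = 846.57688889 eV

λ = hc/E = 1239.84 eV·nm / 846.57688889 eV
λ = 1.464533 nm

This is the ε-line of the Lyman series in O⁷⁺.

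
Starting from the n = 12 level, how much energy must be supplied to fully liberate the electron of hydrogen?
0.09448 eV

The ionization energy is the energy needed to remove the electron completely (n → ∞).

For hydrogen, E_n = -13.6057 eV / n².

At n = 12: E_12 = -13.6057 / 12² = -0.09448403 eV
At n = ∞: E_∞ = 0 eV

Ionization energy = E_∞ - E_12 = 0 - (-0.09448403) = 0.09448403 eV
Ionization energy ≈ 0.09448 eV

This is also called the binding energy of the electron in state n = 12.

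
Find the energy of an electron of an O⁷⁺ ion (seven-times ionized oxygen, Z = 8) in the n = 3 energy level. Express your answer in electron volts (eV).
-96.75164 eV

The energy levels of a hydrogen-like atom are given by:
E_n = -13.6057 Z² / n² eV  (with Z = 8 for O⁷⁺)

For n = 3:
E_3 = -13.6057 × 8² / 3²
E_3 = -13.6057 × 64 / 9
E_3 = -96.75164 eV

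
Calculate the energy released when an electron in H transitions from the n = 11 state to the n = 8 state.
0.100 eV

The energy levels are E_n = -13.6057 eV / n².

Energy at n = 11: E_11 = -13.6057 / 11² = -0.112444 eV
Energy at n = 8: E_8 = -13.6057 / 8² = -0.212589 eV

For emission (electron falling to lower state), the photon energy is:
E_photon = E_11 - E_8 = |-0.112444 - (-0.212589)|
E_photon = 0.100 eV

This energy is carried away by the emitted photon.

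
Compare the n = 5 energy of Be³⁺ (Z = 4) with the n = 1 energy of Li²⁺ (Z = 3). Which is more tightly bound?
Li²⁺ at n = 1 (E = -122.451300 eV)

Using E_n = -13.6057 Z² / n² eV:

Be³⁺ (Z = 4) at n = 5:
E = -13.6057 × 4² / 5² = -13.6057 × 16 / 25 = -8.707648000 eV

Li²⁺ (Z = 3) at n = 1:
E = -13.6057 × 3² / 1² = -13.6057 × 9 / 1 = -122.451300000 eV

Since -122.451300000 eV < -8.707648000 eV,
Li²⁺ at n = 1 is more tightly bound (requires more energy to ionize).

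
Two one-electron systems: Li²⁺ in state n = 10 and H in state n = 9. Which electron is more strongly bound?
Li²⁺ at n = 10 (E = -1.2245 eV)

Using E_n = -13.6057 Z² / n² eV:

Li²⁺ (Z = 3) at n = 10:
E = -13.6057 × 3² / 10² = -13.6057 × 9 / 100 = -1.2245130 eV

H (Z = 1) at n = 9:
E = -13.6057 × 1² / 9² = -13.6057 × 1 / 81 = -0.1679716 eV

Since -1.2245130 eV < -0.1679716 eV,
Li²⁺ at n = 10 is more tightly bound (requires more energy to ionize).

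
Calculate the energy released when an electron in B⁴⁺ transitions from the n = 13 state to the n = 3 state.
35.781 eV

The energy levels are E_n = -13.6057 Z² eV / n².

Energy at n = 13: E_13 = -13.6057 × 5² / 13² = -2.012678 eV
Energy at n = 3: E_3 = -13.6057 × 5² / 3² = -37.793611 eV

For emission (electron falling to lower state), the photon energy is:
E_photon = E_13 - E_3 = |-2.012678 - (-37.793611)|
E_photon = 35.781 eV

This energy is carried away by the emitted photon.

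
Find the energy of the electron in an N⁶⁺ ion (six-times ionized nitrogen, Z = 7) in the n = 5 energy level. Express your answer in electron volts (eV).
-26.667 eV

The energy levels of a hydrogen-like atom are given by:
E_n = -13.6057 Z² / n² eV  (with Z = 7 for N⁶⁺)

For n = 5:
E_5 = -13.6057 × 7² / 5²
E_5 = -13.6057 × 49 / 25
E_5 = -26.667 eV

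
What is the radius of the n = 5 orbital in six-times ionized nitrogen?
0.1890 nm (or 1.8899 Å)

The Bohr radius formula is:
r_n = n² a₀ / Z

where a₀ = 0.0529177 nm is the Bohr radius.

For N⁶⁺ (Z = 7) at n = 5:
r_5 = 5² × 0.0529177 nm / 7
r_5 = 25 × 0.0529177 nm / 7
r_5 = 1.32294 nm / 7
r_5 = 0.1890 nm

The electron orbits at approximately 0.1890 nm from the nucleus.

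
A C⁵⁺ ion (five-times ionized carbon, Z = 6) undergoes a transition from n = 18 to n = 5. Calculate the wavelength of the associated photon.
68.573463 nm

First, find the transition energy using E_n = -13.6057 Z² / n² eV:
E_18 = -13.6057 × 6² / 18² = -1.51174444 eV
E_5 = -13.6057 × 6² / 5² = -19.59220800 eV

Photon energy: |ΔE| = |E_5 - E_18| = 18.08046356 eV

Convert to wavelength using E = hc/λ with hc = 1239.84 eV·nm:
λ = hc/E = 1239.84 eV·nm / 18.08046356 eV
λ = 68.573463 nm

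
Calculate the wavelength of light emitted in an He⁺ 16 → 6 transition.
954.343 nm

First, find the transition energy using E_n = -13.6057 Z² / n² eV:
E_16 = -13.6057 × 2² / 16² = -0.2125891 eV
E_6 = -13.6057 × 2² / 6² = -1.5117444 eV

Photon energy: |ΔE| = |E_6 - E_16| = 1.2991553 eV

Convert to wavelength using E = hc/λ with hc = 1239.84 eV·nm:
λ = hc/E = 1239.84 eV·nm / 1.2991553 eV
λ = 954.343 nm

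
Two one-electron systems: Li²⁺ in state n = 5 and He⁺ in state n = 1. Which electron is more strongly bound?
He⁺ at n = 1 (E = -54.422800 eV)

Using E_n = -13.6057 Z² / n² eV:

Li²⁺ (Z = 3) at n = 5:
E = -13.6057 × 3² / 5² = -13.6057 × 9 / 25 = -4.898052000 eV

He⁺ (Z = 2) at n = 1:
E = -13.6057 × 2² / 1² = -13.6057 × 4 / 1 = -54.422800000 eV

Since -54.422800000 eV < -4.898052000 eV,
He⁺ at n = 1 is more tightly bound (requires more energy to ionize).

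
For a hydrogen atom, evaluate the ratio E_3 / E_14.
21.7778

Using E_n = -13.6057 Z² / n² eV with Z = 1:

E_3 = -13.6057 / 3² = -13.6057 / 9 = -1.5117444444 eV
E_14 = -13.6057 / 14² = -13.6057 / 196 = -0.0694168367 eV

The ratio is:
E_3/E_14 = (-1.5117444444) / (-0.0694168367)
E_3/E_14 = (-13.6057/9) / (-13.6057/196)
E_3/E_14 = 196/9
E_3/E_14 = 21.7778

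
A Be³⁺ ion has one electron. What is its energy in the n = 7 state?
-4.44268 eV

For hydrogen-like ions, the energy levels scale with Z²:
E_n = -13.6057 Z² / n² eV

For Be³⁺ (Z = 4) at n = 7:
E_7 = -13.6057 × 4² / 7²
E_7 = -13.6057 × 16 / 49
E_7 = -217.6912 / 49
E_7 = -4.44268 eV

The energy is 16 times more negative than hydrogen at the same n due to the stronger nuclear charge.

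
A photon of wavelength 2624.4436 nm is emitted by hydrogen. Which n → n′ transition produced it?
n = 6 → n = 4

First, find the photon energy from the wavelength (hc = 1239.84 eV·nm):
E = hc/λ = 1239.84 eV·nm / 2624.4436 nm = 0.47242014 eV

The energy levels of hydrogen satisfy E_n = -13.6057 / n² eV, so an emission n_i → n_f releases
ΔE = 13.6057 × (1/n_f² − 1/n_i²) eV.

Setting ΔE equal to the photon energy:
1/n_f² − 1/n_i² = 0.47242014 / 13.6057 = 0.034722222

Since 1/n_i² must be positive, we need 1/n_f² > 0.034722222, i.e. n_f ≤ 5. For each allowed n_f, solve n_i = (1/n_f² − 0.034722222)^(−1/2) and check whether it is a whole number:
  n_f = 1: 1/n_i² = 1.000000000 − 0.034722222 = 0.965277778 → n_i = 1.018  (not an integer) ✗
  n_f = 2: 1/n_i² = 0.250000000 − 0.034722222 = 0.215277778 → n_i = 2.155  (not an integer) ✗
  n_f = 3: 1/n_i² = 0.111111111 − 0.034722222 = 0.076388889 → n_i = 3.618  (not an integer) ✗
  n_f = 4: 1/n_i² = 0.062500000 − 0.034722222 = 0.027777778 → n_i = 6.000  → integer, n_i = 6 ✓
  n_f = 5: 1/n_i² = 0.040000000 − 0.034722222 = 0.005277778 → n_i = 13.765  (not an integer) ✗

Only n_f = 4 gives an integer upper level, n_i = 6.

The transition is from n = 6 to n = 4 (emission).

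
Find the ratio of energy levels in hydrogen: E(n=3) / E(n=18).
36.00

Using E_n = -13.6057 Z² / n² eV with Z = 1:

E_3 = -13.6057 / 3² = -13.6057 / 9 = -1.51174444 eV
E_18 = -13.6057 / 18² = -13.6057 / 324 = -0.04199290 eV

The ratio is:
E_3/E_18 = (-1.51174444) / (-0.04199290)
E_3/E_18 = (-13.6057/9) / (-13.6057/324)
E_3/E_18 = 324/9
E_3/E_18 = 36.00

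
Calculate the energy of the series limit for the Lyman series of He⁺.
54.42280 eV

The series limit corresponds to the transition from n = ∞ to n = 1.
This is the highest energy (shortest wavelength) transition in the Lyman series.

E_∞ = 0 eV
E_1 = -13.6057 × 2² / 1² = -54.42280 eV

Energy at series limit:
ΔE = E_∞ - E_1 = 0 - (-54.42280) = 54.42280 eV

This energy equals the ionization energy from the n = 1 state of He⁺.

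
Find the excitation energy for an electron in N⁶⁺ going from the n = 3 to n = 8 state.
63.659 eV

The energy levels of a hydrogen-like atom are E_n = -13.6057 Z² eV / n².

Energy at n = 3: E_3 = -13.6057 × 7² / 3² = -74.075478 eV
Energy at n = 8: E_8 = -13.6057 × 7² / 8² = -10.416864 eV

The excitation energy is the difference:
ΔE = E_8 - E_3
ΔE = -10.416864 - (-74.075478)
ΔE = 63.659 eV

Since this is positive, energy must be absorbed (photon absorption).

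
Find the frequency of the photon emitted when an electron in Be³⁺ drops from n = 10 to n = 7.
5.47860e+14 Hz

First, find the transition energy:
E_10 = -13.6057 × 4² / 10² = -2.17691200 eV
E_7 = -13.6057 × 4² / 7² = -4.44267755 eV
|ΔE| = |E_7 - E_10| = 2.26576555 eV

Convert to Joules: E = 2.26576555 eV × (1.602177 × 10⁻¹⁹ J/eV) = 3.6301575e-19 J

Using E = hf:
f = E/h = 3.6301575e-19 J / (6.62607 × 10⁻³⁴ J·s)
f = 5.47860e+14 Hz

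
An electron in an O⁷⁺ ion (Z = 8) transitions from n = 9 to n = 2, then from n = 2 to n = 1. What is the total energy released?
860.0146 eV

The energy levels of O⁷⁺ are E_n = -13.6057 × 8² / n² eV.

First transition (9 → 2):
ΔE₁ = |E_2 - E_9|
ΔE₁ = |-217.6912000000 - (-10.7501827160)| = 206.9410173 eV

Second transition (2 → 1):
ΔE₂ = |E_1 - E_2|
ΔE₂ = |-870.7648000000 - (-217.6912000000)| = 653.0736000 eV

Total energy released:
E_total = ΔE₁ + ΔE₂ = 206.9410173 + 653.0736000 = 860.0146 eV

Note: This equals the direct transition 9 → 1: 860.0146 eV ✓
Energy is conserved regardless of the path taken.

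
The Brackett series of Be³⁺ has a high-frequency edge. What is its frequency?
3.28984e+15 Hz

The series limit corresponds to the transition from n = ∞ to n = 4.
This is the highest energy (shortest wavelength) transition in the Brackett series.

E_∞ = 0 eV
E_4 = -13.6057 × 4² / 4² = -13.6057000 eV

Energy at series limit:
ΔE = E_∞ - E_4 = 0 - (-13.6057000) = 13.6057000 eV
E = 13.6057000 eV × (1.602177 × 10⁻¹⁹ J/eV) = 2.1798740e-18 J
f = E/h = 2.1798740e-18 J / (6.62607 × 10⁻³⁴ J·s) = 3.28984e+15 Hz

This energy equals the ionization energy from the n = 4 state of Be³⁺.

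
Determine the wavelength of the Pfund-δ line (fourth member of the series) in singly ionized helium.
823.80 nm

The lines of a series are numbered from the longest wavelength (smallest ΔE) outward; the fourth line is the transition from n = n_f + 4 to n_f.
The Pfund series has all transitions ending at n_f = 5.

For He⁺ (Z = 2), the fourth line (δ-line) is the jump from n = 9 to n = 5:
E_9 = -13.6057 × 2² / 9² = -0.671886 eV
E_5 = -13.6057 × 2² / 5² = -2.176912 eV
ΔE = E_9 - E_5 = 1.505026 eV

λ = hc/E = 1239.84 eV·nm / 1.505026 eV
λ = 823.80 nm

This is the δ-line of the Pfund series in He⁺.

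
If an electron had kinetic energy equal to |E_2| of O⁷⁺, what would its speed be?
8.751e+06 m/s (or 2.919% of c)

The binding energy at n = 2 for O⁷⁺ is:
E_2 = -13.6057 × 8²/2² = -217.69120 eV
|E_2| = 217.69120 eV

Convert to Joules:
KE = 217.69120 eV × (1.602177 × 10⁻¹⁹ J/eV) = 3.48780e-17 J

Using KE = ½mv²:
v = √(2·KE/m_e)
v = √(2 × 3.48780e-17 J / 9.10938 × 10⁻³¹ kg)
v = 8.751e+06 m/s

This is approximately 2.919% the speed of light.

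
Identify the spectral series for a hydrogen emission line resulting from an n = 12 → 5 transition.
Pfund series

The spectral series in hydrogen are named based on the final (lower) energy level:
- Lyman series: n_final = 1 (ultraviolet)
- Balmer series: n_final = 2 (visible/near-UV)
- Paschen series: n_final = 3 (infrared)
- Brackett series: n_final = 4 (infrared)
- Pfund series: n_final = 5 (far infrared)

Since this transition ends at n = 5, it belongs to the Pfund series.

For reference, this 12 → 5 line has photon energy
ΔE = 13.6057 eV × (1/5² - 1/12²) = 0.44974397222 eV,
corresponding to wavelength λ = hc/ΔE = 1239.84 eV·nm / 0.44974397222 eV = 2756.76847 nm in the far infrared region.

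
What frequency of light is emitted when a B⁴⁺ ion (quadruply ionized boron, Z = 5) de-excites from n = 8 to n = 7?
3.93397e+14 Hz

First, find the transition energy:
E_8 = -13.6057 × 5² / 8² = -5.31472656 eV
E_7 = -13.6057 × 5² / 7² = -6.94168367 eV
|ΔE| = |E_7 - E_8| = 1.62695711 eV

Convert to Joules: E = 1.62695711 eV × (1.602177 × 10⁻¹⁹ J/eV) = 2.6066733e-19 J

Using E = hf:
f = E/h = 2.6066733e-19 J / (6.62607 × 10⁻³⁴ J·s)
f = 3.93397e+14 Hz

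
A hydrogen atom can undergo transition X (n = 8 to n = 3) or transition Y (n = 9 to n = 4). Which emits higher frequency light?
8 → 3

Calculate the energy for each transition:

Transition 8 → 3:
ΔE₁ = |E_3 - E_8| = |-13.6057/3² - (-13.6057/8²)|
ΔE₁ = |-1.511744444 - (-0.212589063)| = 1.299155 eV

Transition 9 → 4:
ΔE₂ = |E_4 - E_9| = |-13.6057/4² - (-13.6057/9²)|
ΔE₂ = |-0.850356250 - (-0.167971605)| = 0.682385 eV

Since 1.299155 eV > 0.682385 eV, the transition 8 → 3 emits the more energetic photon.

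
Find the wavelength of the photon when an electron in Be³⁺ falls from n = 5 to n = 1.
5.9327 nm

First, find the transition energy using E_n = -13.6057 Z² / n² eV:
E_5 = -13.6057 × 4² / 5² = -8.707648 eV
E_1 = -13.6057 × 4² / 1² = -217.691200 eV

Photon energy: |ΔE| = |E_1 - E_5| = 208.983552 eV

Convert to wavelength using E = hc/λ with hc = 1239.84 eV·nm:
λ = hc/E = 1239.84 eV·nm / 208.983552 eV
λ = 5.9327 nm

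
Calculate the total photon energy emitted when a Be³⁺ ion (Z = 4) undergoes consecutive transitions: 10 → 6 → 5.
6.53 eV

The energy levels of Be³⁺ are E_n = -13.6057 × 4² / n² eV.

First transition (10 → 6):
ΔE₁ = |E_6 - E_10|
ΔE₁ = |-6.04697778 - (-2.17691200)| = 3.87007 eV

Second transition (6 → 5):
ΔE₂ = |E_5 - E_6|
ΔE₂ = |-8.70764800 - (-6.04697778)| = 2.66067 eV

Total energy released:
E_total = ΔE₁ + ΔE₂ = 3.87007 + 2.66067 = 6.53 eV

Note: This equals the direct transition 10 → 5: 6.53 eV ✓
Energy is conserved regardless of the path taken.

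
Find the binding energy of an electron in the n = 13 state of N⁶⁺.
3.945 eV

The ionization energy is the energy needed to remove the electron completely (n → ∞).

For a hydrogen-like ion with Z = 7, E_n = -13.6057 Z² / n² eV.

At n = 13: E_13 = -13.6057 × 7² / 13² = -3.944848 eV
At n = ∞: E_∞ = 0 eV

Ionization energy = E_∞ - E_13 = 0 - (-3.944848) = 3.944848 eV
Ionization energy ≈ 3.945 eV

This is also called the binding energy of the electron in state n = 13.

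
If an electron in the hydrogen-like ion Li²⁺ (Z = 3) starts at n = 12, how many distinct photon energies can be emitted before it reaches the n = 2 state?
55

The electron can occupy levels n = 2, 3, ..., 12 during de-excitation — that is m = 12 - 2 + 1 = 11 distinct levels.

The number of distinct spectral lines equals the number of ways to choose 2 of these m levels (each pair gives one possible emission transition):

Number of lines = m(m-1)/2 = 11×10/2 = 55

These correspond to all possible transitions between the 11 levels:
12 → 11, 12 → 10, 12 → 9, 12 → 8, 12 → 7, 12 → 6, 12 → 5, 12 → 4...

Each transition produces a photon with a unique energy (and thus wavelength). This count does not depend on Z.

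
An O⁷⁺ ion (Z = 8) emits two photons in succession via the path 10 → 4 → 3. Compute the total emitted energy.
88.043996 eV

The energy levels of O⁷⁺ are E_n = -13.6057 × 8² / n² eV.

First transition (10 → 4):
ΔE₁ = |E_4 - E_10|
ΔE₁ = |-54.422800000000 - (-8.707648000000)| = 45.715152000 eV

Second transition (4 → 3):
ΔE₂ = |E_3 - E_4|
ΔE₂ = |-96.751644444444 - (-54.422800000000)| = 42.328844444 eV

Total energy released:
E_total = ΔE₁ + ΔE₂ = 45.715152000 + 42.328844444 = 88.043996 eV

Note: This equals the direct transition 10 → 3: 88.043996 eV ✓
Energy is conserved regardless of the path taken.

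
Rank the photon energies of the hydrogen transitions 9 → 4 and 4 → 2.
4 → 2

Calculate the energy for each transition:

Transition 9 → 4:
ΔE₁ = |E_4 - E_9| = |-13.6057/4² - (-13.6057/9²)|
ΔE₁ = |-0.85035625 - (-0.16797160)| = 0.68238 eV

Transition 4 → 2:
ΔE₂ = |E_2 - E_4| = |-13.6057/2² - (-13.6057/4²)|
ΔE₂ = |-3.40142500 - (-0.85035625)| = 2.55107 eV

Since 2.55107 eV > 0.68238 eV, the transition 4 → 2 emits the more energetic photon.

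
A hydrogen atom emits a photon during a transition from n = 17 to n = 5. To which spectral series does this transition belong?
Pfund series

The spectral series in hydrogen are named based on the final (lower) energy level:
- Lyman series: n_final = 1 (ultraviolet)
- Balmer series: n_final = 2 (visible/near-UV)
- Paschen series: n_final = 3 (infrared)
- Brackett series: n_final = 4 (infrared)
- Pfund series: n_final = 5 (far infrared)

Since this transition ends at n = 5, it belongs to the Pfund series.

For reference, this 17 → 5 line has photon energy
ΔE = 13.6057 eV × (1/5² - 1/17²) = 0.497149453 eV,
corresponding to wavelength λ = hc/ΔE = 1239.84 eV·nm / 0.497149453 eV = 2493.898 nm in the far infrared region.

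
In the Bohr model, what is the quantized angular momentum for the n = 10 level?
1.05e-33 J·s (or 10ℏ)

In the Bohr model, angular momentum is quantized:
L = nℏ

where ℏ = h/(2π) = 1.0546e-34 J·s

For n = 10:
L = 10 × 1.0546e-34 J·s
L = 1.05e-33 J·s

This can also be written as L = 10ℏ.
The angular momentum is an integer multiple of the reduced Planck constant.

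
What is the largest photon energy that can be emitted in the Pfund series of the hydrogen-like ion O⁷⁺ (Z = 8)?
34.83059 eV

The series limit corresponds to the transition from n = ∞ to n = 5.
This is the highest energy (shortest wavelength) transition in the Pfund series.

E_∞ = 0 eV
E_5 = -13.6057 × 8² / 5² = -34.83059 eV

Energy at series limit:
ΔE = E_∞ - E_5 = 0 - (-34.83059) = 34.83059 eV

This energy equals the ionization energy from the n = 5 state of O⁷⁺.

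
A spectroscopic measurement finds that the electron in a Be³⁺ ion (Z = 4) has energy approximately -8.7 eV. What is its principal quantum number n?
n = 5

The exact energy levels follow E_n = -13.6057 Z² / n² eV with Z = 4.

The measured value (-8.7 eV) is reported to only 2 significant figures, so we must test candidate n values and see which one matches to that precision.

Candidate energies:
  n = 3:  E = -13.6057 × 4² / 3² = -24.18791 eV
  n = 4:  E = -13.6057 × 4² / 4² = -13.60570 eV
  n = 5:  E = -13.6057 × 4² / 5² = -8.70765 eV  ← matches
  n = 6:  E = -13.6057 × 4² / 6² = -6.04698 eV
  n = 7:  E = -13.6057 × 4² / 7² = -4.44268 eV

Checking against the measurement of -8.7 eV (2 sig figs), only n = 5 agrees:
E_5 = -8.70765 eV, which rounds to -8.7 eV ✓

Therefore n = 5.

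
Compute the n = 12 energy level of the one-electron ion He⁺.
-0.37794 eV

For hydrogen-like ions, the energy levels scale with Z²:
E_n = -13.6057 Z² / n² eV

For He⁺ (Z = 2) at n = 12:
E_12 = -13.6057 × 2² / 12²
E_12 = -13.6057 × 4 / 144
E_12 = -54.4228 / 144
E_12 = -0.37794 eV

The energy is 4 times more negative than hydrogen at the same n due to the stronger nuclear charge.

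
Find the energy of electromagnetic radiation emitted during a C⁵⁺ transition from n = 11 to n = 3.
50.374823 eV

The energy levels are E_n = -13.6057 Z² eV / n².

Energy at n = 11: E_11 = -13.6057 × 6² / 11² = -4.047976860 eV
Energy at n = 3: E_3 = -13.6057 × 6² / 3² = -54.422800000 eV

For emission (electron falling to lower state), the photon energy is:
E_photon = E_11 - E_3 = |-4.047976860 - (-54.422800000)|
E_photon = 50.374823 eV

This energy is carried away by the emitted photon.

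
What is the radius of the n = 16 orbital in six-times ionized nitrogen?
1.9353 nm (or 19.3528 Å)

The Bohr radius formula is:
r_n = n² a₀ / Z

where a₀ = 0.0529177 nm is the Bohr radius.

For N⁶⁺ (Z = 7) at n = 16:
r_16 = 16² × 0.0529177 nm / 7
r_16 = 256 × 0.0529177 nm / 7
r_16 = 13.54693 nm / 7
r_16 = 1.9353 nm

The electron orbits at approximately 1.9353 nm from the nucleus.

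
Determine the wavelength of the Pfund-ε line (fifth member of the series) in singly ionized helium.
759.3876 nm

The lines of a series are numbered from the longest wavelength (smallest ΔE) outward; the fifth line is the transition from n = n_f + 5 to n_f.
The Pfund series has all transitions ending at n_f = 5.

For He⁺ (Z = 2), the fifth line (ε-line) is the jump from n = 10 to n = 5:
E_10 = -13.6057 × 2² / 10² = -0.54422800 eV
E_5 = -13.6057 × 2² / 5² = -2.17691200 eV
ΔE = E_10 - E_5 = 1.63268400 eV

λ = hc/E = 1239.84 eV·nm / 1.63268400 eV
λ = 759.3876 nm

This is the ε-line of the Pfund series in He⁺.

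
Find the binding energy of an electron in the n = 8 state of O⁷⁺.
13.605700 eV

The ionization energy is the energy needed to remove the electron completely (n → ∞).

For a hydrogen-like ion with Z = 8, E_n = -13.6057 Z² / n² eV.

At n = 8: E_8 = -13.6057 × 8² / 8² = -13.605700000 eV
At n = ∞: E_∞ = 0 eV

Ionization energy = E_∞ - E_8 = 0 - (-13.605700000) = 13.605700000 eV
Ionization energy ≈ 13.605700 eV

This is also called the binding energy of the electron in state n = 8.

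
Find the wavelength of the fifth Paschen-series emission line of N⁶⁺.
19.476390 nm

The lines of a series are numbered from the longest wavelength (smallest ΔE) outward; the fifth line is the transition from n = n_f + 5 to n_f.
The Paschen series has all transitions ending at n_f = 3.

For N⁶⁺ (Z = 7), the fifth line (ε-line) is the jump from n = 8 to n = 3:
E_8 = -13.6057 × 7² / 8² = -10.41686406 eV
E_3 = -13.6057 × 7² / 3² = -74.07547778 eV
ΔE = E_8 - E_3 = 63.65861372 eV

λ = hc/E = 1239.84 eV·nm / 63.65861372 eV
λ = 19.476390 nm

This is the ε-line of the Paschen series in N⁶⁺.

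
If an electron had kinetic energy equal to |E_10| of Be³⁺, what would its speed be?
8.75077e+05 m/s (or 0.2919% of c)

The binding energy at n = 10 for Be³⁺ is:
E_10 = -13.6057 × 4²/10² = -2.17691200 eV
|E_10| = 2.17691200 eV

Convert to Joules:
KE = 2.17691200 eV × (1.602177 × 10⁻¹⁹ J/eV) = 3.4877983e-19 J

Using KE = ½mv²:
v = √(2·KE/m_e)
v = √(2 × 3.4877983e-19 J / 9.10938 × 10⁻³¹ kg)
v = 8.75077e+05 m/s

This is approximately 0.2919% the speed of light.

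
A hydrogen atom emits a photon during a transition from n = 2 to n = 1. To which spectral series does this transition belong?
Lyman series

The spectral series in hydrogen are named based on the final (lower) energy level:
- Lyman series: n_final = 1 (ultraviolet)
- Balmer series: n_final = 2 (visible/near-UV)
- Paschen series: n_final = 3 (infrared)
- Brackett series: n_final = 4 (infrared)
- Pfund series: n_final = 5 (far infrared)

Since this transition ends at n = 1, it belongs to the Lyman series.

For reference, this 2 → 1 line has photon energy
ΔE = 13.6057 eV × (1/1² - 1/2²) = 10.20428 eV,
corresponding to wavelength λ = hc/ΔE = 1239.84 eV·nm / 10.20428 eV = 121.50 nm in the ultraviolet region.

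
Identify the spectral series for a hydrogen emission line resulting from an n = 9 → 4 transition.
Brackett series

The spectral series in hydrogen are named based on the final (lower) energy level:
- Lyman series: n_final = 1 (ultraviolet)
- Balmer series: n_final = 2 (visible/near-UV)
- Paschen series: n_final = 3 (infrared)
- Brackett series: n_final = 4 (infrared)
- Pfund series: n_final = 5 (far infrared)

Since this transition ends at n = 4, it belongs to the Brackett series.

For reference, this 9 → 4 line has photon energy
ΔE = 13.6057 eV × (1/4² - 1/9²) = 0.682384645 eV,
corresponding to wavelength λ = hc/ΔE = 1239.84 eV·nm / 0.682384645 eV = 1816.922 nm in the infrared region.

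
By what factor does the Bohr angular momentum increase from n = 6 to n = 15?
2.500000

In the Bohr model, L_n = nℏ, so the ratio is purely the ratio of quantum numbers:

L_15/L_6 = 15ℏ / 6ℏ = 15/6 = 2.500000

The angular momentum scales linearly with n.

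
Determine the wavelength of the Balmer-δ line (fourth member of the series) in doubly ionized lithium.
45.5633 nm

The lines of a series are numbered from the longest wavelength (smallest ΔE) outward; the fourth line is the transition from n = n_f + 4 to n_f.
The Balmer series has all transitions ending at n_f = 2.

For Li²⁺ (Z = 3), the fourth line (δ-line) is the jump from n = 6 to n = 2:
E_6 = -13.6057 × 3² / 6² = -3.401425 eV
E_2 = -13.6057 × 3² / 2² = -30.612825 eV
ΔE = E_6 - E_2 = 27.211400 eV

λ = hc/E = 1239.84 eV·nm / 27.211400 eV
λ = 45.5633 nm

This is the δ-line of the Balmer series in Li²⁺.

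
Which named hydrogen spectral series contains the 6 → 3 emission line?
Paschen series

The spectral series in hydrogen are named based on the final (lower) energy level:
- Lyman series: n_final = 1 (ultraviolet)
- Balmer series: n_final = 2 (visible/near-UV)
- Paschen series: n_final = 3 (infrared)
- Brackett series: n_final = 4 (infrared)
- Pfund series: n_final = 5 (far infrared)

Since this transition ends at n = 3, it belongs to the Paschen series.

For reference, this 6 → 3 line has photon energy
ΔE = 13.6057 eV × (1/3² - 1/6²) = 1.13380833 eV,
corresponding to wavelength λ = hc/ΔE = 1239.84 eV·nm / 1.13380833 eV = 1093.518 nm in the infrared region.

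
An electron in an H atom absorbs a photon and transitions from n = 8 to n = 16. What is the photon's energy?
0.16 eV

The energy levels of a hydrogen-like atom are E_n = -13.6057 eV / n².

Energy at n = 8: E_8 = -13.6057 / 8² = -0.21259 eV
Energy at n = 16: E_16 = -13.6057 / 16² = -0.05315 eV

The excitation energy is the difference:
ΔE = E_16 - E_8
ΔE = -0.05315 - (-0.21259)
ΔE = 0.16 eV

Since this is positive, energy must be absorbed (photon absorption).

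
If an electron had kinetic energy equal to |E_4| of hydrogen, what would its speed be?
5.46923e+05 m/s (or 0.182% of c)

The binding energy at n = 4 for hydrogen is:
E_4 = -13.6057/4² = -0.850356250 eV
|E_4| = 0.850356250 eV

Convert to Joules:
KE = 0.850356250 eV × (1.602177 × 10⁻¹⁹ J/eV) = 1.3624212e-19 J

Using KE = ½mv²:
v = √(2·KE/m_e)
v = √(2 × 1.3624212e-19 J / 9.10938 × 10⁻³¹ kg)
v = 5.46923e+05 m/s

This is approximately 0.182% the speed of light.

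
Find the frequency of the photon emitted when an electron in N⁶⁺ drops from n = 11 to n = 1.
1.59870e+17 Hz

First, find the transition energy:
E_11 = -13.6057 × 7² / 11² = -5.509746 eV
E_1 = -13.6057 × 7² / 1² = -666.679300 eV
|ΔE| = |E_1 - E_11| = 661.169554 eV

Convert to Joules: E = 661.169554 eV × (1.602177 × 10⁻¹⁹ J/eV) = 1.0593107e-16 J

Using E = hf:
f = E/h = 1.0593107e-16 J / (6.62607 × 10⁻³⁴ J·s)
f = 1.59870e+17 Hz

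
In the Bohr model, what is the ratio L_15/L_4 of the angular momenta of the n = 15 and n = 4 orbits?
3.7500

In the Bohr model, L_n = nℏ, so the ratio is purely the ratio of quantum numbers:

L_15/L_4 = 15ℏ / 4ℏ = 15/4 = 3.7500

The angular momentum scales linearly with n.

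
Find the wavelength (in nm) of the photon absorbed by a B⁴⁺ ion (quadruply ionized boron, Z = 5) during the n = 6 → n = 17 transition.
149.8941 nm

First, find the transition energy using E_n = -13.6057 Z² / n² eV:
E_6 = -13.6057 × 5² / 6² = -9.44840278 eV
E_17 = -13.6057 × 5² / 17² = -1.17696367 eV

Photon energy: |ΔE| = |E_17 - E_6| = 8.27143911 eV

Convert to wavelength using E = hc/λ with hc = 1239.84 eV·nm:
λ = hc/E = 1239.84 eV·nm / 8.27143911 eV
λ = 149.8941 nm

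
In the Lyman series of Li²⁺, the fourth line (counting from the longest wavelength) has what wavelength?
10.54705 nm

The lines of a series are numbered from the longest wavelength (smallest ΔE) outward; the fourth line is the transition from n = n_f + 4 to n_f.
The Lyman series has all transitions ending at n_f = 1.

For Li²⁺ (Z = 3), the fourth line (δ-line) is the jump from n = 5 to n = 1:
E_5 = -13.6057 × 3² / 5² = -4.8980520 eV
E_1 = -13.6057 × 3² / 1² = -122.4513000 eV
ΔE = E_5 - E_1 = 117.5532480 eV

λ = hc/E = 1239.84 eV·nm / 117.5532480 eV
λ = 10.54705 nm

This is the δ-line of the Lyman series in Li²⁺.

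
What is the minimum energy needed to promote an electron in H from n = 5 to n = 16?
0.4911 eV

The energy levels of a hydrogen-like atom are E_n = -13.6057 eV / n².

Energy at n = 5: E_5 = -13.6057 / 5² = -0.5442280 eV
Energy at n = 16: E_16 = -13.6057 / 16² = -0.0531473 eV

The excitation energy is the difference:
ΔE = E_16 - E_5
ΔE = -0.0531473 - (-0.5442280)
ΔE = 0.4911 eV

Since this is positive, energy must be absorbed (photon absorption).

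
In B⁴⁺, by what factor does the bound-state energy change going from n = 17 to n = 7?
5.89796

Using E_n = -13.6057 Z² / n² eV with Z = 5:

E_7 = -13.6057 × 5² / 7² = -340.1425 / 49 = -6.94168367347 eV
E_17 = -13.6057 × 5² / 17² = -340.1425 / 289 = -1.17696366782 eV

The ratio is:
E_7/E_17 = (-6.94168367347) / (-1.17696366782)
E_7/E_17 = (-340.1425/49) / (-340.1425/289)
E_7/E_17 = 289/49
E_7/E_17 = 5.89796
(Note: the Z² factors cancel in the ratio.)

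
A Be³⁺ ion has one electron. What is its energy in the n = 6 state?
-6.0470 eV

For hydrogen-like ions, the energy levels scale with Z²:
E_n = -13.6057 Z² / n² eV

For Be³⁺ (Z = 4) at n = 6:
E_6 = -13.6057 × 4² / 6²
E_6 = -13.6057 × 16 / 36
E_6 = -217.6912 / 36
E_6 = -6.0470 eV

The energy is 16 times more negative than hydrogen at the same n due to the stronger nuclear charge.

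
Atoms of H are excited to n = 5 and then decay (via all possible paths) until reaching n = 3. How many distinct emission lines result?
3

The electron can occupy levels n = 3, 4, ..., 5 during de-excitation — that is m = 5 - 3 + 1 = 3 distinct levels.

The number of distinct spectral lines equals the number of ways to choose 2 of these m levels (each pair gives one possible emission transition):

Number of lines = m(m-1)/2 = 3×2/2 = 3

These correspond to all possible transitions between the 3 levels:
5 → 4, 5 → 3, 4 → 3

Each transition produces a photon with a unique energy (and thus wavelength). This count does not depend on Z.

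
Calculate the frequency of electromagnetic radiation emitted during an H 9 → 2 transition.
7.8185e+14 Hz

First, find the transition energy:
E_9 = -13.6057 / 9² = -0.1679716 eV
E_2 = -13.6057 / 2² = -3.4014250 eV
|ΔE| = |E_2 - E_9| = 3.2334534 eV

Convert to Joules: E = 3.2334534 eV × (1.602177 × 10⁻¹⁹ J/eV) = 5.180565e-19 J

Using E = hf:
f = E/h = 5.180565e-19 J / (6.62607 × 10⁻³⁴ J·s)
f = 7.8185e+14 Hz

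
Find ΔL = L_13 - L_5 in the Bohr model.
8.4366e-34 J·s (or 8ℏ)

In the Bohr model, L_n = nℏ where ℏ = 1.054572e-34 J·s.

L_13 = 13ℏ = 1.370944e-33 J·s
L_5 = 5ℏ = 5.272860e-34 J·s

ΔL = L_13 - L_5 = (13 - 5)ℏ = 8ℏ
ΔL = 8 × 1.054572e-34 J·s = 8.4366e-34 J·s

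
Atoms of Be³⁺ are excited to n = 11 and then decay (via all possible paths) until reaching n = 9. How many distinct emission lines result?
3

The electron can occupy levels n = 9, 10, ..., 11 during de-excitation — that is m = 11 - 9 + 1 = 3 distinct levels.

The number of distinct spectral lines equals the number of ways to choose 2 of these m levels (each pair gives one possible emission transition):

Number of lines = m(m-1)/2 = 3×2/2 = 3

These correspond to all possible transitions between the 3 levels:
11 → 10, 11 → 9, 10 → 9

Each transition produces a photon with a unique energy (and thus wavelength). This count does not depend on Z.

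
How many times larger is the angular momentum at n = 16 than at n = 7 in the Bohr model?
2.286

In the Bohr model, L_n = nℏ, so the ratio is purely the ratio of quantum numbers:

L_16/L_7 = 16ℏ / 7ℏ = 16/7 = 2.286

The angular momentum scales linearly with n.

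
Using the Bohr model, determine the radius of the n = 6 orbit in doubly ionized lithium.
0.635013 nm (or 6.350127 Å)

The Bohr radius formula is:
r_n = n² a₀ / Z

where a₀ = 0.052917721 nm is the Bohr radius.

For Li²⁺ (Z = 3) at n = 6:
r_6 = 6² × 0.052917721 nm / 3
r_6 = 36 × 0.052917721 nm / 3
r_6 = 1.9050380 nm / 3
r_6 = 0.635013 nm

The electron orbits at approximately 0.635013 nm from the nucleus.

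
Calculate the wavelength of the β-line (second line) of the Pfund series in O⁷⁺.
72.675767 nm

The lines of a series are numbered from the longest wavelength (smallest ΔE) outward; the second line is the transition from n = n_f + 2 to n_f.
The Pfund series has all transitions ending at n_f = 5.

For O⁷⁺ (Z = 8), the second line (β-line) is the jump from n = 7 to n = 5:
E_7 = -13.6057 × 8² / 7² = -17.77071020 eV
E_5 = -13.6057 × 8² / 5² = -34.83059200 eV
ΔE = E_7 - E_5 = 17.05988180 eV

λ = hc/E = 1239.84 eV·nm / 17.05988180 eV
λ = 72.675767 nm

This is the β-line of the Pfund series in O⁷⁺.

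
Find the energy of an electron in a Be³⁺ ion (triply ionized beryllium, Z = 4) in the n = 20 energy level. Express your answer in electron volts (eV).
-0.54 eV

The energy levels of a hydrogen-like atom are given by:
E_n = -13.6057 Z² / n² eV  (with Z = 4 for Be³⁺)

For n = 20:
E_20 = -13.6057 × 4² / 20²
E_20 = -13.6057 × 16 / 400
E_20 = -0.54 eV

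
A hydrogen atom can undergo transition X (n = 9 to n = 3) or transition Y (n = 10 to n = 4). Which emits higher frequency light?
9 → 3

Calculate the energy for each transition:

Transition 9 → 3:
ΔE₁ = |E_3 - E_9| = |-13.6057/3² - (-13.6057/9²)|
ΔE₁ = |-1.51174444444 - (-0.16797160494)| = 1.34377284 eV

Transition 10 → 4:
ΔE₂ = |E_4 - E_10| = |-13.6057/4² - (-13.6057/10²)|
ΔE₂ = |-0.85035625000 - (-0.13605700000)| = 0.71429925 eV

Since 1.34377284 eV > 0.71429925 eV, the transition 9 → 3 emits the more energetic photon.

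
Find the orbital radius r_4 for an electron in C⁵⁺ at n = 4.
0.14111 nm (or 1.41114 Å)

The Bohr radius formula is:
r_n = n² a₀ / Z

where a₀ = 0.05291772 nm is the Bohr radius.

For C⁵⁺ (Z = 6) at n = 4:
r_4 = 4² × 0.05291772 nm / 6
r_4 = 16 × 0.05291772 nm / 6
r_4 = 0.846684 nm / 6
r_4 = 0.14111 nm

The electron orbits at approximately 0.14111 nm from the nucleus.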